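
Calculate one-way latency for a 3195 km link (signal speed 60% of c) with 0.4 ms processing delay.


Speed = 0.6 * 3e5 km/s = 180000 km/s
Propagation delay = 3195 / 180000 = 0.0177 s = 17.75 ms
Processing delay = 0.4 ms
Total one-way latency = 18.15 ms


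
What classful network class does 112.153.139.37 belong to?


First octet: 112
Binary: 01110000
0xxxxxxx -> Class A (1-126)
Class A, default mask 255.0.0.0 (/8)


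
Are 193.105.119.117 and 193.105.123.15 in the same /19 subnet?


Mask: 255.255.224.0
193.105.119.117 AND mask = 193.105.96.0
193.105.123.15 AND mask = 193.105.96.0
Yes, same subnet (193.105.96.0)


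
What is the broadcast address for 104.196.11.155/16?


Network: 104.196.0.0/16
Host bits = 16
Set all host bits to 1:
Broadcast: 104.196.255.255


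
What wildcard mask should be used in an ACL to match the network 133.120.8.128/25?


Subnet mask: 255.255.255.128
Wildcard = 255.255.255.255 - subnet mask
255 - 255 = 0
255 - 255 = 0
255 - 255 = 0
255 - 128 = 127
Wildcard: 0.0.0.127


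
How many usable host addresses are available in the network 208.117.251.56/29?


Host bits = 32 - 29 = 3
Total addresses = 2^3 = 8
Usable = total - 2 (network and broadcast)
Usable hosts: 6


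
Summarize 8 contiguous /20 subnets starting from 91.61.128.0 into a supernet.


Original prefix: /20
Number of subnets: 8 = 2^3
New prefix = 20 - 3 = 17
Supernet: 91.61.128.0/17


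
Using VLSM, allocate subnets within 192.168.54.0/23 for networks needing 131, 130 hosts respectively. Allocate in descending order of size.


131 hosts -> /24 (254 usable): 192.168.54.0/24
130 hosts -> /24 (254 usable): 192.168.55.0/24
Allocation: 192.168.54.0/24 (131 hosts, 254 usable); 192.168.55.0/24 (130 hosts, 254 usable)


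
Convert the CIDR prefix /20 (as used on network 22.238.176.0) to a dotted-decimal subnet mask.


/20 means 20 network bits, 12 host bits
Binary: 11111111111111111111000000000000
Mask: 255.255.240.0


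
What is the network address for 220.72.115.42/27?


IP:   11011100.01001000.01110011.00101010
Mask: 11111111.11111111.11111111.11100000
AND operation:
Net:  11011100.01001000.01110011.00100000
Network: 220.72.115.32/27


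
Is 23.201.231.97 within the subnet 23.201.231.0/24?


Subnet network: 23.201.231.0
Test IP AND mask: 23.201.231.0
Yes, 23.201.231.97 is in 23.201.231.0/24


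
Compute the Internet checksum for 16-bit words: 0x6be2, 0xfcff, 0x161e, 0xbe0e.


Sum all words (with carry folding):
+ 0x6be2 = 0x6be2
+ 0xfcff = 0x68e2
+ 0x161e = 0x7f00
+ 0xbe0e = 0x3d0f
One's complement: ~0x3d0f
Checksum = 0xc2f0


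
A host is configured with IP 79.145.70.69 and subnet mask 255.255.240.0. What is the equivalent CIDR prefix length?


Binary: 11111111.11111111.11110000.00000000
Count leading 1s
Prefix: /20


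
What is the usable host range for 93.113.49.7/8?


Network: 93.0.0.0
Broadcast: 93.255.255.255
First usable = network + 1
Last usable = broadcast - 1
Range: 93.0.0.1 to 93.255.255.254


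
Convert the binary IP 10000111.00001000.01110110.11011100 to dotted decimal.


10000111 = 135
00001000 = 8
01110110 = 118
11011100 = 220
IP: 135.8.118.220


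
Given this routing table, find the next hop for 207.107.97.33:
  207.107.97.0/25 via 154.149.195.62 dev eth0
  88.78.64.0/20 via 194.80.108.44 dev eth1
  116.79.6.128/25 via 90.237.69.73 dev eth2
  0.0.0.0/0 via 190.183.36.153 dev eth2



Longest prefix match for 207.107.97.33:
  /25 207.107.97.0: MATCH
  /20 88.78.64.0: no
  /25 116.79.6.128: no
  /0 0.0.0.0: MATCH
Selected: next-hop 154.149.195.62 via eth0 (matched /25)


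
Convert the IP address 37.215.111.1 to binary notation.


37 = 00100101
215 = 11010111
111 = 01101111
1 = 00000001
Binary: 00100101.11010111.01101111.00000001


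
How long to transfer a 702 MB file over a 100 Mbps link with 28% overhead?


Effective throughput = 100 * (1 - 28/100) = 72 Mbps
File size in Mb = 702 * 8 = 5616 Mb
Time = 5616 / 72
Time = 78 seconds


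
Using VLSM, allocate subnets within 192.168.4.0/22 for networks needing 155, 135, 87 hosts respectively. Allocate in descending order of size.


155 hosts -> /24 (254 usable): 192.168.4.0/24
135 hosts -> /24 (254 usable): 192.168.5.0/24
87 hosts -> /25 (126 usable): 192.168.6.0/25
Allocation: 192.168.4.0/24 (155 hosts, 254 usable); 192.168.5.0/24 (135 hosts, 254 usable); 192.168.6.0/25 (87 hosts, 126 usable)


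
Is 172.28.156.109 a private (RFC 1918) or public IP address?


RFC 1918 private ranges:
  10.0.0.0/8 (10.0.0.0 - 10.255.255.255)
  172.16.0.0/12 (172.16.0.0 - 172.31.255.255)
  192.168.0.0/16 (192.168.0.0 - 192.168.255.255)
Private (in 172.16.0.0/12)


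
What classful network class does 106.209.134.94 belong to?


First octet: 106
Binary: 01101010
0xxxxxxx -> Class A (1-126)
Class A, default mask 255.0.0.0 (/8)


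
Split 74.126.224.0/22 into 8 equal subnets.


New prefix = 22 + 3 = 25
Each subnet has 128 addresses
  74.126.224.0/25
  74.126.224.128/25
  74.126.225.0/25
  74.126.225.128/25
  74.126.226.0/25
  74.126.226.128/25
  74.126.227.0/25
  74.126.227.128/25
Subnets: 74.126.224.0/25, 74.126.224.128/25, 74.126.225.0/25, 74.126.225.128/25, 74.126.226.0/25, 74.126.226.128/25, 74.126.227.0/25, 74.126.227.128/25


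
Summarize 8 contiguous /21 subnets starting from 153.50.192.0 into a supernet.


Original prefix: /21
Number of subnets: 8 = 2^3
New prefix = 21 - 3 = 18
Supernet: 153.50.192.0/18


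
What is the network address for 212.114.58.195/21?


IP:   11010100.01110010.00111010.11000011
Mask: 11111111.11111111.11111000.00000000
AND operation:
Net:  11010100.01110010.00111000.00000000
Network: 212.114.56.0/21


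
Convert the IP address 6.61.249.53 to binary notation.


6 = 00000110
61 = 00111101
249 = 11111001
53 = 00110101
Binary: 00000110.00111101.11111001.00110101


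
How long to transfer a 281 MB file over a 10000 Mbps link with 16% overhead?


Effective throughput = 10000 * (1 - 16/100) = 8400 Mbps
File size in Mb = 281 * 8 = 2248 Mb
Time = 2248 / 8400
Time = 0.2676 seconds


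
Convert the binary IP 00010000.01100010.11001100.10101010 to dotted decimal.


00010000 = 16
01100010 = 98
11001100 = 204
10101010 = 170
IP: 16.98.204.170


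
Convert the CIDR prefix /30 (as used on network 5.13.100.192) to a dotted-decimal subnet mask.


/30 means 30 network bits, 2 host bits
Binary: 11111111111111111111111111111100
Mask: 255.255.255.252


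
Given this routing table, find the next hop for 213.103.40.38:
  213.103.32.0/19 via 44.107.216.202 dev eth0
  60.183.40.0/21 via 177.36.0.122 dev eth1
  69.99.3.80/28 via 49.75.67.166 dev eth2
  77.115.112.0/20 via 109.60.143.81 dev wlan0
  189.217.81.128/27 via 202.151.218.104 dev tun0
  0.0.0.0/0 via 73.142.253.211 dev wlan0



Longest prefix match for 213.103.40.38:
  /19 213.103.32.0: MATCH
  /21 60.183.40.0: no
  /28 69.99.3.80: no
  /20 77.115.112.0: no
  /27 189.217.81.128: no
  /0 0.0.0.0: MATCH
Selected: next-hop 44.107.216.202 via eth0 (matched /19)


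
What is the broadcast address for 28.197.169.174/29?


Network: 28.197.169.168/29
Host bits = 3
Set all host bits to 1:
Broadcast: 28.197.169.175


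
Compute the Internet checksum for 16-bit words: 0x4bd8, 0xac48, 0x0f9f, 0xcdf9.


Sum all words (with carry folding):
+ 0x4bd8 = 0x4bd8
+ 0xac48 = 0xf820
+ 0x0f9f = 0x07c0
+ 0xcdf9 = 0xd5b9
One's complement: ~0xd5b9
Checksum = 0x2a46


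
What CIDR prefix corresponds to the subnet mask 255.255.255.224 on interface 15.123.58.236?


Binary: 11111111.11111111.11111111.11100000
Count leading 1s
Prefix: /27


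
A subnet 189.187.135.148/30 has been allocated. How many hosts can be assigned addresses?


Host bits = 32 - 30 = 2
Total addresses = 2^2 = 4
Usable = total - 2 (network and broadcast)
Usable hosts: 2


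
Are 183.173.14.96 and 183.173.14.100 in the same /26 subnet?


Mask: 255.255.255.192
183.173.14.96 AND mask = 183.173.14.64
183.173.14.100 AND mask = 183.173.14.64
Yes, same subnet (183.173.14.64)


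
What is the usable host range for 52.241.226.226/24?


Network: 52.241.226.0
Broadcast: 52.241.226.255
First usable = network + 1
Last usable = broadcast - 1
Range: 52.241.226.1 to 52.241.226.254


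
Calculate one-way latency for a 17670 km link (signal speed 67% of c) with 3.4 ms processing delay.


Speed = 0.67 * 3e5 km/s = 201000 km/s
Propagation delay = 17670 / 201000 = 0.0879 s = 87.9104 ms
Processing delay = 3.4 ms
Total one-way latency = 91.3104 ms


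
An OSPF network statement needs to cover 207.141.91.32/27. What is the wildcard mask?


Subnet mask: 255.255.255.224
Wildcard = 255.255.255.255 - subnet mask
255 - 255 = 0
255 - 255 = 0
255 - 255 = 0
255 - 224 = 31
Wildcard: 0.0.0.31


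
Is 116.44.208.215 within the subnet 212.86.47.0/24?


Subnet network: 212.86.47.0
Test IP AND mask: 116.44.208.0
No, 116.44.208.215 is not in 212.86.47.0/24


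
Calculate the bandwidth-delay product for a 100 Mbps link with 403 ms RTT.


BDP = bandwidth * RTT
= 100 Mbps * 403 ms
= 100 * 1e6 * 403 / 1000 bits
= 40300000 bits
= 5037500 bytes
= 4919.4336 KB
BDP = 40300000 bits (5037500 bytes)


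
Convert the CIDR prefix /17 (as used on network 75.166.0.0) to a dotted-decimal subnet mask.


/17 means 17 network bits, 15 host bits
Binary: 11111111111111111000000000000000
Mask: 255.255.128.0


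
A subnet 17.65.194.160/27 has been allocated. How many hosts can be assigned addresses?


Host bits = 32 - 27 = 5
Total addresses = 2^5 = 32
Usable = total - 2 (network and broadcast)
Usable hosts: 30


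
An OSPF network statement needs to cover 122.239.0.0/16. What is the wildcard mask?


Subnet mask: 255.255.0.0
Wildcard = 255.255.255.255 - subnet mask
255 - 255 = 0
255 - 255 = 0
255 - 0 = 255
255 - 0 = 255
Wildcard: 0.0.255.255


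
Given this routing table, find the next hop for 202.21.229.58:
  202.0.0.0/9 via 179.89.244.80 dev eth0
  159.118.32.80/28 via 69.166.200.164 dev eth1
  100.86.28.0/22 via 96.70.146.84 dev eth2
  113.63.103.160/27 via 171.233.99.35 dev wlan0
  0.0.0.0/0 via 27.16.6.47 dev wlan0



Longest prefix match for 202.21.229.58:
  /9 202.0.0.0: MATCH
  /28 159.118.32.80: no
  /22 100.86.28.0: no
  /27 113.63.103.160: no
  /0 0.0.0.0: MATCH
Selected: next-hop 179.89.244.80 via eth0 (matched /9)


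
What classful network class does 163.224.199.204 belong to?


First octet: 163
Binary: 10100011
10xxxxxx -> Class B (128-191)
Class B, default mask 255.255.0.0 (/16)


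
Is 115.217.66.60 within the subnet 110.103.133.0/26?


Subnet network: 110.103.133.0
Test IP AND mask: 115.217.66.0
No, 115.217.66.60 is not in 110.103.133.0/26


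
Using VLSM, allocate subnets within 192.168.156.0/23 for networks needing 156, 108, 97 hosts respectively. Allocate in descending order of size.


156 hosts -> /24 (254 usable): 192.168.156.0/24
108 hosts -> /25 (126 usable): 192.168.157.0/25
97 hosts -> /25 (126 usable): 192.168.157.128/25
Allocation: 192.168.156.0/24 (156 hosts, 254 usable); 192.168.157.0/25 (108 hosts, 126 usable); 192.168.157.128/25 (97 hosts, 126 usable)


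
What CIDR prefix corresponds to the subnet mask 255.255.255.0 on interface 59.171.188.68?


Binary: 11111111.11111111.11111111.00000000
Count leading 1s
Prefix: /24


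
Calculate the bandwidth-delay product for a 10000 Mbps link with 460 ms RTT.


BDP = bandwidth * RTT
= 10000 Mbps * 460 ms
= 10000 * 1e6 * 460 / 1000 bits
= 4600000000 bits
= 575000000 bytes
= 561523.4375 KB
BDP = 4600000000 bits (575000000 bytes)


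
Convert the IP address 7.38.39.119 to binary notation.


7 = 00000111
38 = 00100110
39 = 00100111
119 = 01110111
Binary: 00000111.00100110.00100111.01110111


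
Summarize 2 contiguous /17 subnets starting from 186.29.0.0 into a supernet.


Original prefix: /17
Number of subnets: 2 = 2^1
New prefix = 17 - 1 = 16
Supernet: 186.29.0.0/16


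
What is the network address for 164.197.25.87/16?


IP:   10100100.11000101.00011001.01010111
Mask: 11111111.11111111.00000000.00000000
AND operation:
Net:  10100100.11000101.00000000.00000000
Network: 164.197.0.0/16


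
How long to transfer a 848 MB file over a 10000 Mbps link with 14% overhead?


Effective throughput = 10000 * (1 - 14/100) = 8600 Mbps
File size in Mb = 848 * 8 = 6784 Mb
Time = 6784 / 8600
Time = 0.7888 seconds


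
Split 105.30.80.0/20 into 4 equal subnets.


New prefix = 20 + 2 = 22
Each subnet has 1024 addresses
  105.30.80.0/22
  105.30.84.0/22
  105.30.88.0/22
  105.30.92.0/22
Subnets: 105.30.80.0/22, 105.30.84.0/22, 105.30.88.0/22, 105.30.92.0/22


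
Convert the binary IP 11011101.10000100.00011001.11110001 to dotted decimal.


11011101 = 221
10000100 = 132
00011001 = 25
11110001 = 241
IP: 221.132.25.241


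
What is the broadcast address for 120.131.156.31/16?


Network: 120.131.0.0/16
Host bits = 16
Set all host bits to 1:
Broadcast: 120.131.255.255


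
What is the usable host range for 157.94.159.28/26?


Network: 157.94.159.0
Broadcast: 157.94.159.63
First usable = network + 1
Last usable = broadcast - 1
Range: 157.94.159.1 to 157.94.159.62


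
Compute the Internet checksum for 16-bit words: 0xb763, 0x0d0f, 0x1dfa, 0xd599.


Sum all words (with carry folding):
+ 0xb763 = 0xb763
+ 0x0d0f = 0xc472
+ 0x1dfa = 0xe26c
+ 0xd599 = 0xb806
One's complement: ~0xb806
Checksum = 0x47f9


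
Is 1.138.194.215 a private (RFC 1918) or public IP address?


RFC 1918 private ranges:
  10.0.0.0/8 (10.0.0.0 - 10.255.255.255)
  172.16.0.0/12 (172.16.0.0 - 172.31.255.255)
  192.168.0.0/16 (192.168.0.0 - 192.168.255.255)
Public (not in any RFC 1918 range)


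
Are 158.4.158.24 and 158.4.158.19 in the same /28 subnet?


Mask: 255.255.255.240
158.4.158.24 AND mask = 158.4.158.16
158.4.158.19 AND mask = 158.4.158.16
Yes, same subnet (158.4.158.16)


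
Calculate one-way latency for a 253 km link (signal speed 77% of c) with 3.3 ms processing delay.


Speed = 0.77 * 3e5 km/s = 231000 km/s
Propagation delay = 253 / 231000 = 0.0011 s = 1.0952 ms
Processing delay = 3.3 ms
Total one-way latency = 4.3952 ms


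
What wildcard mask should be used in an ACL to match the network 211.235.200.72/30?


Subnet mask: 255.255.255.252
Wildcard = 255.255.255.255 - subnet mask
255 - 255 = 0
255 - 255 = 0
255 - 255 = 0
255 - 252 = 3
Wildcard: 0.0.0.3


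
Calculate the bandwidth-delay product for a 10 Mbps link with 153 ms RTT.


BDP = bandwidth * RTT
= 10 Mbps * 153 ms
= 10 * 1e6 * 153 / 1000 bits
= 1530000 bits
= 191250 bytes
= 186.7676 KB
BDP = 1530000 bits (191250 bytes)


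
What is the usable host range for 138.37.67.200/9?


Network: 138.0.0.0
Broadcast: 138.127.255.255
First usable = network + 1
Last usable = broadcast - 1
Range: 138.0.0.1 to 138.127.255.254


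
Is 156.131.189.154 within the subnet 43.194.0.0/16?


Subnet network: 43.194.0.0
Test IP AND mask: 156.131.0.0
No, 156.131.189.154 is not in 43.194.0.0/16


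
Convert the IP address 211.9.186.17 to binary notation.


211 = 11010011
9 = 00001001
186 = 10111010
17 = 00010001
Binary: 11010011.00001001.10111010.00010001


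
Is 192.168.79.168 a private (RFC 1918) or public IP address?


RFC 1918 private ranges:
  10.0.0.0/8 (10.0.0.0 - 10.255.255.255)
  172.16.0.0/12 (172.16.0.0 - 172.31.255.255)
  192.168.0.0/16 (192.168.0.0 - 192.168.255.255)
Private (in 192.168.0.0/16)


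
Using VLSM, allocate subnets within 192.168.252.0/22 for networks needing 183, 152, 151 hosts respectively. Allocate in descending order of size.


183 hosts -> /24 (254 usable): 192.168.252.0/24
152 hosts -> /24 (254 usable): 192.168.253.0/24
151 hosts -> /24 (254 usable): 192.168.254.0/24
Allocation: 192.168.252.0/24 (183 hosts, 254 usable); 192.168.253.0/24 (152 hosts, 254 usable); 192.168.254.0/24 (151 hosts, 254 usable)


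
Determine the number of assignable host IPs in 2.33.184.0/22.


Host bits = 32 - 22 = 10
Total addresses = 2^10 = 1024
Usable = total - 2 (network and broadcast)
Usable hosts: 1022


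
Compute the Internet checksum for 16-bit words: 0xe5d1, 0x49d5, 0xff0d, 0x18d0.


Sum all words (with carry folding):
+ 0xe5d1 = 0xe5d1
+ 0x49d5 = 0x2fa7
+ 0xff0d = 0x2eb5
+ 0x18d0 = 0x4785
One's complement: ~0x4785
Checksum = 0xb87a


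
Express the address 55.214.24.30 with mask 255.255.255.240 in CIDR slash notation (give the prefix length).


Binary: 11111111.11111111.11111111.11110000
Count leading 1s
Prefix: /28


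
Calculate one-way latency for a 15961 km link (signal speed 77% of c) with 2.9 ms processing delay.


Speed = 0.77 * 3e5 km/s = 231000 km/s
Propagation delay = 15961 / 231000 = 0.0691 s = 69.0952 ms
Processing delay = 2.9 ms
Total one-way latency = 71.9952 ms


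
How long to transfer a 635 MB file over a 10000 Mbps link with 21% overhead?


Effective throughput = 10000 * (1 - 21/100) = 7900 Mbps
File size in Mb = 635 * 8 = 5080 Mb
Time = 5080 / 7900
Time = 0.643 seconds


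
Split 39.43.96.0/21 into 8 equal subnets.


New prefix = 21 + 3 = 24
Each subnet has 256 addresses
  39.43.96.0/24
  39.43.97.0/24
  39.43.98.0/24
  39.43.99.0/24
  39.43.100.0/24
  39.43.101.0/24
  39.43.102.0/24
  39.43.103.0/24
Subnets: 39.43.96.0/24, 39.43.97.0/24, 39.43.98.0/24, 39.43.99.0/24, 39.43.100.0/24, 39.43.101.0/24, 39.43.102.0/24, 39.43.103.0/24


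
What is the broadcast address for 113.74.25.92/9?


Network: 113.0.0.0/9
Host bits = 23
Set all host bits to 1:
Broadcast: 113.127.255.255


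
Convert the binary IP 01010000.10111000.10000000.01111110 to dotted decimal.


01010000 = 80
10111000 = 184
10000000 = 128
01111110 = 126
IP: 80.184.128.126


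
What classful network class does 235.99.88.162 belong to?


First octet: 235
Binary: 11101011
1110xxxx -> Class D (224-239)
Class D (multicast), default mask N/A


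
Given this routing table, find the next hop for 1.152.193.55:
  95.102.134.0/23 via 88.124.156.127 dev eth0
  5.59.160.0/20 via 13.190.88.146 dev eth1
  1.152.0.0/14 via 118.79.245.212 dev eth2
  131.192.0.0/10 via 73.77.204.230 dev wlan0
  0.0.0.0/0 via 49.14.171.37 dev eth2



Longest prefix match for 1.152.193.55:
  /23 95.102.134.0: no
  /20 5.59.160.0: no
  /14 1.152.0.0: MATCH
  /10 131.192.0.0: no
  /0 0.0.0.0: MATCH
Selected: next-hop 118.79.245.212 via eth2 (matched /14)


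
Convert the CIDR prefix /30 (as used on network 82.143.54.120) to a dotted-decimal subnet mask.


/30 means 30 network bits, 2 host bits
Binary: 11111111111111111111111111111100
Mask: 255.255.255.252


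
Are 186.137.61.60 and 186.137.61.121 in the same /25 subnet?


Mask: 255.255.255.128
186.137.61.60 AND mask = 186.137.61.0
186.137.61.121 AND mask = 186.137.61.0
Yes, same subnet (186.137.61.0)


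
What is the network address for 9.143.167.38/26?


IP:   00001001.10001111.10100111.00100110
Mask: 11111111.11111111.11111111.11000000
AND operation:
Net:  00001001.10001111.10100111.00000000
Network: 9.143.167.0/26


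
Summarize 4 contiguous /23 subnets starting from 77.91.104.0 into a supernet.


Original prefix: /23
Number of subnets: 4 = 2^2
New prefix = 23 - 2 = 21
Supernet: 77.91.104.0/21


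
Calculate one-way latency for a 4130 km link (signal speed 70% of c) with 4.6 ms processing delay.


Speed = 0.7 * 3e5 km/s = 210000 km/s
Propagation delay = 4130 / 210000 = 0.0197 s = 19.6667 ms
Processing delay = 4.6 ms
Total one-way latency = 24.2667 ms


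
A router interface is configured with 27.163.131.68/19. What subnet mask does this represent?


/19 means 19 network bits, 13 host bits
Binary: 11111111111111111110000000000000
Mask: 255.255.224.0


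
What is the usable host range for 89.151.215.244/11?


Network: 89.128.0.0
Broadcast: 89.159.255.255
First usable = network + 1
Last usable = broadcast - 1
Range: 89.128.0.1 to 89.159.255.254


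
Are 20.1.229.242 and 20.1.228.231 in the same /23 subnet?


Mask: 255.255.254.0
20.1.229.242 AND mask = 20.1.228.0
20.1.228.231 AND mask = 20.1.228.0
Yes, same subnet (20.1.228.0)


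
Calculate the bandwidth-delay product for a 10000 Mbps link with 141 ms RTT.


BDP = bandwidth * RTT
= 10000 Mbps * 141 ms
= 10000 * 1e6 * 141 / 1000 bits
= 1410000000 bits
= 176250000 bytes
= 172119.1406 KB
BDP = 1410000000 bits (176250000 bytes)


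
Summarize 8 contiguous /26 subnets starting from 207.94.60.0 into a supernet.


Original prefix: /26
Number of subnets: 8 = 2^3
New prefix = 26 - 3 = 23
Supernet: 207.94.60.0/23


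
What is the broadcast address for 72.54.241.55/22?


Network: 72.54.240.0/22
Host bits = 10
Set all host bits to 1:
Broadcast: 72.54.243.255


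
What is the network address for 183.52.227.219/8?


IP:   10110111.00110100.11100011.11011011
Mask: 11111111.00000000.00000000.00000000
AND operation:
Net:  10110111.00000000.00000000.00000000
Network: 183.0.0.0/8


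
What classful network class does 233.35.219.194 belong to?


First octet: 233
Binary: 11101001
1110xxxx -> Class D (224-239)
Class D (multicast), default mask N/A


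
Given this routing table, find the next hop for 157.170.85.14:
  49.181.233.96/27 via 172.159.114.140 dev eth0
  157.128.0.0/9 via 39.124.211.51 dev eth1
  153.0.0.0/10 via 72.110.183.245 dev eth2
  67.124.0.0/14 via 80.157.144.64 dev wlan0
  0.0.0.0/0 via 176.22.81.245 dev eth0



Longest prefix match for 157.170.85.14:
  /27 49.181.233.96: no
  /9 157.128.0.0: MATCH
  /10 153.0.0.0: no
  /14 67.124.0.0: no
  /0 0.0.0.0: MATCH
Selected: next-hop 39.124.211.51 via eth1 (matched /9)


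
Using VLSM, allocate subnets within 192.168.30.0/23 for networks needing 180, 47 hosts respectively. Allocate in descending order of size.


180 hosts -> /24 (254 usable): 192.168.30.0/24
47 hosts -> /26 (62 usable): 192.168.31.0/26
Allocation: 192.168.30.0/24 (180 hosts, 254 usable); 192.168.31.0/26 (47 hosts, 62 usable)


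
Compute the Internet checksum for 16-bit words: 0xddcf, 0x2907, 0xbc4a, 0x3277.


Sum all words (with carry folding):
+ 0xddcf = 0xddcf
+ 0x2907 = 0x06d7
+ 0xbc4a = 0xc321
+ 0x3277 = 0xf598
One's complement: ~0xf598
Checksum = 0x0a67


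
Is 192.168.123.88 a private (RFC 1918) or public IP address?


RFC 1918 private ranges:
  10.0.0.0/8 (10.0.0.0 - 10.255.255.255)
  172.16.0.0/12 (172.16.0.0 - 172.31.255.255)
  192.168.0.0/16 (192.168.0.0 - 192.168.255.255)
Private (in 192.168.0.0/16)


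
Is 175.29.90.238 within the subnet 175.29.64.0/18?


Subnet network: 175.29.64.0
Test IP AND mask: 175.29.64.0
Yes, 175.29.90.238 is in 175.29.64.0/18


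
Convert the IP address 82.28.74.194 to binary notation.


82 = 01010010
28 = 00011100
74 = 01001010
194 = 11000010
Binary: 01010010.00011100.01001010.11000010


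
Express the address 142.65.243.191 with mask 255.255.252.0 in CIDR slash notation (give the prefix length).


Binary: 11111111.11111111.11111100.00000000
Count leading 1s
Prefix: /22


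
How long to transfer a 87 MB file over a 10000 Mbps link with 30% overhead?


Effective throughput = 10000 * (1 - 30/100) = 7000 Mbps
File size in Mb = 87 * 8 = 696 Mb
Time = 696 / 7000
Time = 0.0994 seconds


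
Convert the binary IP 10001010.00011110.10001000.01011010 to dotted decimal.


10001010 = 138
00011110 = 30
10001000 = 136
01011010 = 90
IP: 138.30.136.90


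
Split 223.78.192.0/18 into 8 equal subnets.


New prefix = 18 + 3 = 21
Each subnet has 2048 addresses
  223.78.192.0/21
  223.78.200.0/21
  223.78.208.0/21
  223.78.216.0/21
  223.78.224.0/21
  223.78.232.0/21
  223.78.240.0/21
  223.78.248.0/21
Subnets: 223.78.192.0/21, 223.78.200.0/21, 223.78.208.0/21, 223.78.216.0/21, 223.78.224.0/21, 223.78.232.0/21, 223.78.240.0/21, 223.78.248.0/21


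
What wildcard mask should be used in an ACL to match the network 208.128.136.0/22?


Subnet mask: 255.255.252.0
Wildcard = 255.255.255.255 - subnet mask
255 - 255 = 0
255 - 255 = 0
255 - 252 = 3
255 - 0 = 255
Wildcard: 0.0.3.255


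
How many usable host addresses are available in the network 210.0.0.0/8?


Host bits = 32 - 8 = 24
Total addresses = 2^24 = 16777216
Usable = total - 2 (network and broadcast)
Usable hosts: 16777214


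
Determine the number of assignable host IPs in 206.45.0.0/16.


Host bits = 32 - 16 = 16
Total addresses = 2^16 = 65536
Usable = total - 2 (network and broadcast)
Usable hosts: 65534


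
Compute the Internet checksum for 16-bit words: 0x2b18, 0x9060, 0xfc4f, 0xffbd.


Sum all words (with carry folding):
+ 0x2b18 = 0x2b18
+ 0x9060 = 0xbb78
+ 0xfc4f = 0xb7c8
+ 0xffbd = 0xb786
One's complement: ~0xb786
Checksum = 0x4879


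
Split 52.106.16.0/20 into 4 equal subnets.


New prefix = 20 + 2 = 22
Each subnet has 1024 addresses
  52.106.16.0/22
  52.106.20.0/22
  52.106.24.0/22
  52.106.28.0/22
Subnets: 52.106.16.0/22, 52.106.20.0/22, 52.106.24.0/22, 52.106.28.0/22


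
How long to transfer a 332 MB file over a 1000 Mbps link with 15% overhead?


Effective throughput = 1000 * (1 - 15/100) = 850 Mbps
File size in Mb = 332 * 8 = 2656 Mb
Time = 2656 / 850
Time = 3.1247 seconds


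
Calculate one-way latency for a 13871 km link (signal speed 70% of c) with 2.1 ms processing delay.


Speed = 0.7 * 3e5 km/s = 210000 km/s
Propagation delay = 13871 / 210000 = 0.0661 s = 66.0524 ms
Processing delay = 2.1 ms
Total one-way latency = 68.1524 ms


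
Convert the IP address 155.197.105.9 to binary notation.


155 = 10011011
197 = 11000101
105 = 01101001
9 = 00001001
Binary: 10011011.11000101.01101001.00001001


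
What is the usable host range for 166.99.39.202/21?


Network: 166.99.32.0
Broadcast: 166.99.39.255
First usable = network + 1
Last usable = broadcast - 1
Range: 166.99.32.1 to 166.99.39.254


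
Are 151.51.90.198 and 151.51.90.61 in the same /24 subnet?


Mask: 255.255.255.0
151.51.90.198 AND mask = 151.51.90.0
151.51.90.61 AND mask = 151.51.90.0
Yes, same subnet (151.51.90.0)


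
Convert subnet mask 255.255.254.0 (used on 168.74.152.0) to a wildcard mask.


Subnet mask: 255.255.254.0
Wildcard = 255.255.255.255 - subnet mask
255 - 255 = 0
255 - 255 = 0
255 - 254 = 1
255 - 0 = 255
Wildcard: 0.0.1.255


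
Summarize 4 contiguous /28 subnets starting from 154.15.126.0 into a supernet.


Original prefix: /28
Number of subnets: 4 = 2^2
New prefix = 28 - 2 = 26
Supernet: 154.15.126.0/26


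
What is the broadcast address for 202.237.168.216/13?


Network: 202.232.0.0/13
Host bits = 19
Set all host bits to 1:
Broadcast: 202.239.255.255


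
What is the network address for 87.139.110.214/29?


IP:   01010111.10001011.01101110.11010110
Mask: 11111111.11111111.11111111.11111000
AND operation:
Net:  01010111.10001011.01101110.11010000
Network: 87.139.110.208/29


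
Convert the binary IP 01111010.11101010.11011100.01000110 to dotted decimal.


01111010 = 122
11101010 = 234
11011100 = 220
01000110 = 70
IP: 122.234.220.70


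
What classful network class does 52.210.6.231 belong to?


First octet: 52
Binary: 00110100
0xxxxxxx -> Class A (1-126)
Class A, default mask 255.0.0.0 (/8)


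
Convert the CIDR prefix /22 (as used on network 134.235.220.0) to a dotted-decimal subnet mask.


/22 means 22 network bits, 10 host bits
Binary: 11111111111111111111110000000000
Mask: 255.255.252.0


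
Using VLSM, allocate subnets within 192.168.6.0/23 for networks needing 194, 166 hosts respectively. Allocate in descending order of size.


194 hosts -> /24 (254 usable): 192.168.6.0/24
166 hosts -> /24 (254 usable): 192.168.7.0/24
Allocation: 192.168.6.0/24 (194 hosts, 254 usable); 192.168.7.0/24 (166 hosts, 254 usable)


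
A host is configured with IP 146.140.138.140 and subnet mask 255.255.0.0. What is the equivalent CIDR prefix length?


Binary: 11111111.11111111.00000000.00000000
Count leading 1s
Prefix: /16


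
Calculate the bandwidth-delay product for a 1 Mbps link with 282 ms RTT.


BDP = bandwidth * RTT
= 1 Mbps * 282 ms
= 1 * 1e6 * 282 / 1000 bits
= 282000 bits
= 35250 bytes
= 34.4238 KB
BDP = 282000 bits (35250 bytes)


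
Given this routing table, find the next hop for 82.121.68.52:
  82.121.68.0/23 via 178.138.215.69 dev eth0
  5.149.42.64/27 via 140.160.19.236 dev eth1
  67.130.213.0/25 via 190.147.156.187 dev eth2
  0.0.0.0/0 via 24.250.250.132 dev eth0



Longest prefix match for 82.121.68.52:
  /23 82.121.68.0: MATCH
  /27 5.149.42.64: no
  /25 67.130.213.0: no
  /0 0.0.0.0: MATCH
Selected: next-hop 178.138.215.69 via eth0 (matched /23)


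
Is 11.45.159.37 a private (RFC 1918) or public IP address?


RFC 1918 private ranges:
  10.0.0.0/8 (10.0.0.0 - 10.255.255.255)
  172.16.0.0/12 (172.16.0.0 - 172.31.255.255)
  192.168.0.0/16 (192.168.0.0 - 192.168.255.255)
Public (not in any RFC 1918 range)


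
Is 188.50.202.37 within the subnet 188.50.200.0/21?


Subnet network: 188.50.200.0
Test IP AND mask: 188.50.200.0
Yes, 188.50.202.37 is in 188.50.200.0/21


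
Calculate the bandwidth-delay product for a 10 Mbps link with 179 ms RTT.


BDP = bandwidth * RTT
= 10 Mbps * 179 ms
= 10 * 1e6 * 179 / 1000 bits
= 1790000 bits
= 223750 bytes
= 218.5059 KB
BDP = 1790000 bits (223750 bytes)


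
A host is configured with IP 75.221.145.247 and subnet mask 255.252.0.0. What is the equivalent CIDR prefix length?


Binary: 11111111.11111100.00000000.00000000
Count leading 1s
Prefix: /14


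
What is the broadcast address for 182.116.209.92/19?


Network: 182.116.192.0/19
Host bits = 13
Set all host bits to 1:
Broadcast: 182.116.223.255


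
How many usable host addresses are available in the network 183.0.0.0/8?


Host bits = 32 - 8 = 24
Total addresses = 2^24 = 16777216
Usable = total - 2 (network and broadcast)
Usable hosts: 16777214


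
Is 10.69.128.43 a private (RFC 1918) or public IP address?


RFC 1918 private ranges:
  10.0.0.0/8 (10.0.0.0 - 10.255.255.255)
  172.16.0.0/12 (172.16.0.0 - 172.31.255.255)
  192.168.0.0/16 (192.168.0.0 - 192.168.255.255)
Private (in 10.0.0.0/8)


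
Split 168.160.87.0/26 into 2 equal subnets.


New prefix = 26 + 1 = 27
Each subnet has 32 addresses
  168.160.87.0/27
  168.160.87.32/27
Subnets: 168.160.87.0/27, 168.160.87.32/27


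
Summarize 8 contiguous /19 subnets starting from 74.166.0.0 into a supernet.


Original prefix: /19
Number of subnets: 8 = 2^3
New prefix = 19 - 3 = 16
Supernet: 74.166.0.0/16


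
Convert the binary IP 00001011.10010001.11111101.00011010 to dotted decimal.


00001011 = 11
10010001 = 145
11111101 = 253
00011010 = 26
IP: 11.145.253.26


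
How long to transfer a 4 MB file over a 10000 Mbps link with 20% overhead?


Effective throughput = 10000 * (1 - 20/100) = 8000 Mbps
File size in Mb = 4 * 8 = 32 Mb
Time = 32 / 8000
Time = 0.004 seconds


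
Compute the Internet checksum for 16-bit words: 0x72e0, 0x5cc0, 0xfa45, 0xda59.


Sum all words (with carry folding):
+ 0x72e0 = 0x72e0
+ 0x5cc0 = 0xcfa0
+ 0xfa45 = 0xc9e6
+ 0xda59 = 0xa440
One's complement: ~0xa440
Checksum = 0x5bbf


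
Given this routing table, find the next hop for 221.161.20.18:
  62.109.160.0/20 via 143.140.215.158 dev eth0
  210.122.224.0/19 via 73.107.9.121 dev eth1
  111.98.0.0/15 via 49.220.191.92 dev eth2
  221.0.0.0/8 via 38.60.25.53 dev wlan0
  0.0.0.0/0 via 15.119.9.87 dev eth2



Longest prefix match for 221.161.20.18:
  /20 62.109.160.0: no
  /19 210.122.224.0: no
  /15 111.98.0.0: no
  /8 221.0.0.0: MATCH
  /0 0.0.0.0: MATCH
Selected: next-hop 38.60.25.53 via wlan0 (matched /8)


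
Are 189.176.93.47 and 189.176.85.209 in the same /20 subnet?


Mask: 255.255.240.0
189.176.93.47 AND mask = 189.176.80.0
189.176.85.209 AND mask = 189.176.80.0
Yes, same subnet (189.176.80.0)


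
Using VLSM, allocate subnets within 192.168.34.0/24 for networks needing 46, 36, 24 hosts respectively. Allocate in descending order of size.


46 hosts -> /26 (62 usable): 192.168.34.0/26
36 hosts -> /26 (62 usable): 192.168.34.64/26
24 hosts -> /27 (30 usable): 192.168.34.128/27
Allocation: 192.168.34.0/26 (46 hosts, 62 usable); 192.168.34.64/26 (36 hosts, 62 usable); 192.168.34.128/27 (24 hosts, 30 usable)


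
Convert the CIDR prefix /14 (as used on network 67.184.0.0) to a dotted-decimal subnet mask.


/14 means 14 network bits, 18 host bits
Binary: 11111111111111000000000000000000
Mask: 255.252.0.0


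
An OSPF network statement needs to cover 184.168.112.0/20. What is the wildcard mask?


Subnet mask: 255.255.240.0
Wildcard = 255.255.255.255 - subnet mask
255 - 255 = 0
255 - 255 = 0
255 - 240 = 15
255 - 0 = 255
Wildcard: 0.0.15.255


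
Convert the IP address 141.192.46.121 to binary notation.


141 = 10001101
192 = 11000000
46 = 00101110
121 = 01111001
Binary: 10001101.11000000.00101110.01111001


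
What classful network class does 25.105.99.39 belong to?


First octet: 25
Binary: 00011001
0xxxxxxx -> Class A (1-126)
Class A, default mask 255.0.0.0 (/8)


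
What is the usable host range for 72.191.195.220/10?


Network: 72.128.0.0
Broadcast: 72.191.255.255
First usable = network + 1
Last usable = broadcast - 1
Range: 72.128.0.1 to 72.191.255.254


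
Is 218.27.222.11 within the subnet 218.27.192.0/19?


Subnet network: 218.27.192.0
Test IP AND mask: 218.27.192.0
Yes, 218.27.222.11 is in 218.27.192.0/19


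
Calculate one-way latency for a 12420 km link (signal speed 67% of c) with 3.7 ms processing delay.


Speed = 0.67 * 3e5 km/s = 201000 km/s
Propagation delay = 12420 / 201000 = 0.0618 s = 61.791 ms
Processing delay = 3.7 ms
Total one-way latency = 65.491 ms


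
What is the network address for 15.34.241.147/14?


IP:   00001111.00100010.11110001.10010011
Mask: 11111111.11111100.00000000.00000000
AND operation:
Net:  00001111.00100000.00000000.00000000
Network: 15.32.0.0/14


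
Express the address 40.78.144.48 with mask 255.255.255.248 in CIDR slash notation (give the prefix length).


Binary: 11111111.11111111.11111111.11111000
Count leading 1s
Prefix: /29


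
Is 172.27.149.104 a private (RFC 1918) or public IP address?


RFC 1918 private ranges:
  10.0.0.0/8 (10.0.0.0 - 10.255.255.255)
  172.16.0.0/12 (172.16.0.0 - 172.31.255.255)
  192.168.0.0/16 (192.168.0.0 - 192.168.255.255)
Private (in 172.16.0.0/12)


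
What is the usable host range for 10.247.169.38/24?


Network: 10.247.169.0
Broadcast: 10.247.169.255
First usable = network + 1
Last usable = broadcast - 1
Range: 10.247.169.1 to 10.247.169.254


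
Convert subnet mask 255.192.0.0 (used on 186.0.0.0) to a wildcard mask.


Subnet mask: 255.192.0.0
Wildcard = 255.255.255.255 - subnet mask
255 - 255 = 0
255 - 192 = 63
255 - 0 = 255
255 - 0 = 255
Wildcard: 0.63.255.255


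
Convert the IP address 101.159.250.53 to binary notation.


101 = 01100101
159 = 10011111
250 = 11111010
53 = 00110101
Binary: 01100101.10011111.11111010.00110101


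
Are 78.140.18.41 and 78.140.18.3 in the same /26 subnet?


Mask: 255.255.255.192
78.140.18.41 AND mask = 78.140.18.0
78.140.18.3 AND mask = 78.140.18.0
Yes, same subnet (78.140.18.0)


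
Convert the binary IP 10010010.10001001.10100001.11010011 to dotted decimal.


10010010 = 146
10001001 = 137
10100001 = 161
11010011 = 211
IP: 146.137.161.211


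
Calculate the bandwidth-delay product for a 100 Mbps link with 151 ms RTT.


BDP = bandwidth * RTT
= 100 Mbps * 151 ms
= 100 * 1e6 * 151 / 1000 bits
= 15100000 bits
= 1887500 bytes
= 1843.2617 KB
BDP = 15100000 bits (1887500 bytes)


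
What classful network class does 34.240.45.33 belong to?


First octet: 34
Binary: 00100010
0xxxxxxx -> Class A (1-126)
Class A, default mask 255.0.0.0 (/8)


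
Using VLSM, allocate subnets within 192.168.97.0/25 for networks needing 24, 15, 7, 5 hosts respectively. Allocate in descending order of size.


24 hosts -> /27 (30 usable): 192.168.97.0/27
15 hosts -> /27 (30 usable): 192.168.97.32/27
7 hosts -> /28 (14 usable): 192.168.97.64/28
5 hosts -> /29 (6 usable): 192.168.97.80/29
Allocation: 192.168.97.0/27 (24 hosts, 30 usable); 192.168.97.32/27 (15 hosts, 30 usable); 192.168.97.64/28 (7 hosts, 14 usable); 192.168.97.80/29 (5 hosts, 6 usable)


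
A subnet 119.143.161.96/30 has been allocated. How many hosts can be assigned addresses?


Host bits = 32 - 30 = 2
Total addresses = 2^2 = 4
Usable = total - 2 (network and broadcast)
Usable hosts: 2


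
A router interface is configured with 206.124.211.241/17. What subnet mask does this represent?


/17 means 17 network bits, 15 host bits
Binary: 11111111111111111000000000000000
Mask: 255.255.128.0


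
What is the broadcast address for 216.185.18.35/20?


Network: 216.185.16.0/20
Host bits = 12
Set all host bits to 1:
Broadcast: 216.185.31.255


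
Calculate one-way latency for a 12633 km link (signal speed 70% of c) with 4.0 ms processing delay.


Speed = 0.7 * 3e5 km/s = 210000 km/s
Propagation delay = 12633 / 210000 = 0.0602 s = 60.1571 ms
Processing delay = 4.0 ms
Total one-way latency = 64.1571 ms


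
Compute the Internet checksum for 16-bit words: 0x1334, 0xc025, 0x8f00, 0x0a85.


Sum all words (with carry folding):
+ 0x1334 = 0x1334
+ 0xc025 = 0xd359
+ 0x8f00 = 0x625a
+ 0x0a85 = 0x6cdf
One's complement: ~0x6cdf
Checksum = 0x9320


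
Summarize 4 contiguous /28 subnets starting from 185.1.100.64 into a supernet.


Original prefix: /28
Number of subnets: 4 = 2^2
New prefix = 28 - 2 = 26
Supernet: 185.1.100.64/26


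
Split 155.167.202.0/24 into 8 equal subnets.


New prefix = 24 + 3 = 27
Each subnet has 32 addresses
  155.167.202.0/27
  155.167.202.32/27
  155.167.202.64/27
  155.167.202.96/27
  155.167.202.128/27
  155.167.202.160/27
  155.167.202.192/27
  155.167.202.224/27
Subnets: 155.167.202.0/27, 155.167.202.32/27, 155.167.202.64/27, 155.167.202.96/27, 155.167.202.128/27, 155.167.202.160/27, 155.167.202.192/27, 155.167.202.224/27


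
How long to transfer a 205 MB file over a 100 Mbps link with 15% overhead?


Effective throughput = 100 * (1 - 15/100) = 85 Mbps
File size in Mb = 205 * 8 = 1640 Mb
Time = 1640 / 85
Time = 19.2941 seconds


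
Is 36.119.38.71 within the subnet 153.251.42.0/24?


Subnet network: 153.251.42.0
Test IP AND mask: 36.119.38.0
No, 36.119.38.71 is not in 153.251.42.0/24


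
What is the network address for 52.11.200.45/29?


IP:   00110100.00001011.11001000.00101101
Mask: 11111111.11111111.11111111.11111000
AND operation:
Net:  00110100.00001011.11001000.00101000
Network: 52.11.200.40/29


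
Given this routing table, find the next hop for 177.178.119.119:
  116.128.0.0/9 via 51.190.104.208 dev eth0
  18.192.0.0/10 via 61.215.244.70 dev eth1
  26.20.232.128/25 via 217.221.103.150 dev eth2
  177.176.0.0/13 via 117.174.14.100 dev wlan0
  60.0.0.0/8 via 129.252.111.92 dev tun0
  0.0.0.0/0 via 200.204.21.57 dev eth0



Longest prefix match for 177.178.119.119:
  /9 116.128.0.0: no
  /10 18.192.0.0: no
  /25 26.20.232.128: no
  /13 177.176.0.0: MATCH
  /8 60.0.0.0: no
  /0 0.0.0.0: MATCH
Selected: next-hop 117.174.14.100 via wlan0 (matched /13)


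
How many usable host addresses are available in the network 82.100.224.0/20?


Host bits = 32 - 20 = 12
Total addresses = 2^12 = 4096
Usable = total - 2 (network and broadcast)
Usable hosts: 4094


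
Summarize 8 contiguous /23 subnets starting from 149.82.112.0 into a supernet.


Original prefix: /23
Number of subnets: 8 = 2^3
New prefix = 23 - 3 = 20
Supernet: 149.82.112.0/20


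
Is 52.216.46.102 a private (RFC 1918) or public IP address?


RFC 1918 private ranges:
  10.0.0.0/8 (10.0.0.0 - 10.255.255.255)
  172.16.0.0/12 (172.16.0.0 - 172.31.255.255)
  192.168.0.0/16 (192.168.0.0 - 192.168.255.255)
Public (not in any RFC 1918 range)


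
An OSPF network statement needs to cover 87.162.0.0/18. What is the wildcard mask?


Subnet mask: 255.255.192.0
Wildcard = 255.255.255.255 - subnet mask
255 - 255 = 0
255 - 255 = 0
255 - 192 = 63
255 - 0 = 255
Wildcard: 0.0.63.255
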